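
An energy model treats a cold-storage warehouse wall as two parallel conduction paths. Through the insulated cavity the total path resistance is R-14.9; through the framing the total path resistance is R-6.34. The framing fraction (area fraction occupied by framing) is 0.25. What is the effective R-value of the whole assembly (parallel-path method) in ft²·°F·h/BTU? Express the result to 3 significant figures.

11.1 ft²·°F·h/BTU

U_eff = 0.75/14.9 + 0.25/6.34 = 0.05034 + 0.03943 = 0.08977
R_eff = 1/U_eff = 11.14 ft²·°F·h/BTU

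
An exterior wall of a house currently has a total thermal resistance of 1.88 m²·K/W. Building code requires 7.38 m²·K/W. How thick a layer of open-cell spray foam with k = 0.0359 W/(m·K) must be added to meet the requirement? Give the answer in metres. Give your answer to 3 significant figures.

0.197 m

ΔR = 7.38 − 1.88 = 5.5 m²·K/W
L = ΔR × k = 5.5 × 0.0359 = 0.1975 m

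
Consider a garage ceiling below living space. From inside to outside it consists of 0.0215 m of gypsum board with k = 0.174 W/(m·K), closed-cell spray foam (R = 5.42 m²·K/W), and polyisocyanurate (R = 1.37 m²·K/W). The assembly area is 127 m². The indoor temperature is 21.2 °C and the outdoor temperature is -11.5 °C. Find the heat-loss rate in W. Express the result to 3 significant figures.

601 W

0.0215/0.174 = 0.1236
R_total = 0.1236 + 5.42 + 1.37 = 6.914 m²·K/W
Q = A·ΔT/R = 127 × (21.2 − (-11.5)) / 6.914 = 600.7 W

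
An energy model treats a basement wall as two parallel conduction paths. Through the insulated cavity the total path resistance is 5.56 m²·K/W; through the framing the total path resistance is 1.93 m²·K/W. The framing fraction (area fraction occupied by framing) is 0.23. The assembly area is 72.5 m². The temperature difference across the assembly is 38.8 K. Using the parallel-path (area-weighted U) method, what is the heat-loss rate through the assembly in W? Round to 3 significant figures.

725 W

U_eff = 0.77/5.56 + 0.23/1.93 = 0.1385 + 0.1192 = 0.2577
R_eff = 1/U_eff = 3.881 m²·K/W
Q = 72.5 × 38.8 / 3.881 = 724.8 W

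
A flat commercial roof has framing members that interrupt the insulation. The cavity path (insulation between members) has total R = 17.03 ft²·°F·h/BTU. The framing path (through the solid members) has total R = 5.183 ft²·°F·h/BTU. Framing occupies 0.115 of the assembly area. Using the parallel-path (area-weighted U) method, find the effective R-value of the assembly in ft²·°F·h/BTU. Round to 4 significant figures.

U_eff = 0.885/17.03 + 0.115/5.183 = 0.051967 + 0.022188 = 0.074155
R_eff = 1/U_eff = 13.485 ft²·°F·h/BTU

13.49 ft²·°F·h/BTU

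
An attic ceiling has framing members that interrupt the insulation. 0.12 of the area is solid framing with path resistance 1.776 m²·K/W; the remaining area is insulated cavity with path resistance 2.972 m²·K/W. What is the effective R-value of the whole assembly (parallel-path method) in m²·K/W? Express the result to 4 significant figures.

2.750 m²·K/W

U_eff = 0.88/2.972 + 0.12/1.776 = 0.2961 + 0.067568 = 0.36366
R_eff = 1/U_eff = 2.7498 m²·K/W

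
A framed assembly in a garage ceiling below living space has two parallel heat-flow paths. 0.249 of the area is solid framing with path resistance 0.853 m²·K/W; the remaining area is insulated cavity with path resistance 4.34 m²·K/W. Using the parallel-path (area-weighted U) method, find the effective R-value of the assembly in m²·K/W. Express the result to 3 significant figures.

2.15 m²·K/W

U_eff = 0.751/4.34 + 0.249/0.853 = 0.173 + 0.2919 = 0.465
R_eff = 1/U_eff = 2.151 m²·K/W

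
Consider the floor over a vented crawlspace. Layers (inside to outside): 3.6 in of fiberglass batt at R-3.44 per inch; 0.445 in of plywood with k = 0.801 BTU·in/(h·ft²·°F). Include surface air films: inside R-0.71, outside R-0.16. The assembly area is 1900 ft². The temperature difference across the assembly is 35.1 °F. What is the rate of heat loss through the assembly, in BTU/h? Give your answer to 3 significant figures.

3.6 × 3.44 = 12.38
0.445/0.801 = 0.5556
R_total = 0.71 + 12.38 + 0.5556 + 0.16 = 13.81 ft²·°F·h/BTU
Q = A·ΔT/R = 1900 × 35.1 / 13.81 = 4829 BTU/h

4830 BTU/h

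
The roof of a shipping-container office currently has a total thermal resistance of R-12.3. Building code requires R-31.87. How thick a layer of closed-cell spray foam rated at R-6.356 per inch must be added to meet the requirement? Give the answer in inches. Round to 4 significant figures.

3.079 in

ΔR = 31.87 − 12.3 = 19.57 ft²·°F·h/BTU
L = ΔR / (R/in) = 19.57/6.356 = 3.079 in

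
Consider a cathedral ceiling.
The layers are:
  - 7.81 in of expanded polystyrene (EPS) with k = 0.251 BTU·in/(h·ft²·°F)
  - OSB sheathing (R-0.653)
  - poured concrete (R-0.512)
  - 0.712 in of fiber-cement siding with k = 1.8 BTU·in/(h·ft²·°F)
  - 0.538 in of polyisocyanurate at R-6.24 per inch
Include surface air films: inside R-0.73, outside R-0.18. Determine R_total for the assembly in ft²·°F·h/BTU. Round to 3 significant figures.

7.81/0.251 = 31.12
0.712/1.8 = 0.3956
0.538 × 6.24 = 3.357
R_total = 0.73 + 31.12 + 0.653 + 0.512 + 0.3956 + 3.357 + 0.18 = 36.94 ft²·°F·h/BTU

36.9 ft²·°F·h/BTU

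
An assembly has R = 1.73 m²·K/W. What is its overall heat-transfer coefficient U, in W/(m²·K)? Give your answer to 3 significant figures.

0.578 W/(m²·K)

U = 1/R = 1/1.73 = 0.578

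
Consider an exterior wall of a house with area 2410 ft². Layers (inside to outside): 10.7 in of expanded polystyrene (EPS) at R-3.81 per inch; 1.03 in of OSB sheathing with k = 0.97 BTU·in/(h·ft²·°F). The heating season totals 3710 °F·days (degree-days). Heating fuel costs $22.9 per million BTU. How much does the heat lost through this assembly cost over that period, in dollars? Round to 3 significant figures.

10.7 × 3.81 = 40.77
1.03/0.97 = 1.062
R_total = 40.77 + 1.062 = 41.83 ft²·°F·h/BTU
E = A × HDD × 24 / R = 2410 × 3710 × 24 / 41.83 = 5130000 BTU
Cost = 5130000/10⁶ × 22.9 = $117.5

117 dollars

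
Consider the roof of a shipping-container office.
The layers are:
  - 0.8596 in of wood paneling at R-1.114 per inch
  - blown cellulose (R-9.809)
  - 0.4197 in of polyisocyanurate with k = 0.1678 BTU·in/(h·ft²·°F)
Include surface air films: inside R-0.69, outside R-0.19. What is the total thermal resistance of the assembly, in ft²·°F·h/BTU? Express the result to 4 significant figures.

14.15 ft²·°F·h/BTU

0.8596 × 1.114 = 0.95759
0.4197/0.1678 = 2.5012
R_total = 0.69 + 0.95759 + 9.809 + 2.5012 + 0.19 = 14.148 ft²·°F·h/BTU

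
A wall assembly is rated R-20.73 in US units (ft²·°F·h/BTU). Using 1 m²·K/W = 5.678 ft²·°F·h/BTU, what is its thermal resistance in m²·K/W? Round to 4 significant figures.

R_SI = 20.73/5.678 = 3.6509

3.651 m²·K/W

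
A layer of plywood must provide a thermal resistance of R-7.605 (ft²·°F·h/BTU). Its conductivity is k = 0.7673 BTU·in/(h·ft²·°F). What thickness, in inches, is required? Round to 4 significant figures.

L = R × k = 7.605 × 0.7673 = 5.8353 in

5.835 in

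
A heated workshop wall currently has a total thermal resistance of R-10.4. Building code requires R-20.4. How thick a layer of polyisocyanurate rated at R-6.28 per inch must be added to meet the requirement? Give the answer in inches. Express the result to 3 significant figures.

ΔR = 20.4 − 10.4 = 10 ft²·°F·h/BTU
L = ΔR / (R/in) = 10/6.28 = 1.592 in

1.59 in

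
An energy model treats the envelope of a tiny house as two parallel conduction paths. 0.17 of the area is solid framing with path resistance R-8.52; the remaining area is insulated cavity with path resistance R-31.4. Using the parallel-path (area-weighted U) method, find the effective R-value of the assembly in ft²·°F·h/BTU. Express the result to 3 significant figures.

21.6 ft²·°F·h/BTU

U_eff = 0.83/31.4 + 0.17/8.52 = 0.02643 + 0.01995 = 0.04639
R_eff = 1/U_eff = 21.56 ft²·°F·h/BTU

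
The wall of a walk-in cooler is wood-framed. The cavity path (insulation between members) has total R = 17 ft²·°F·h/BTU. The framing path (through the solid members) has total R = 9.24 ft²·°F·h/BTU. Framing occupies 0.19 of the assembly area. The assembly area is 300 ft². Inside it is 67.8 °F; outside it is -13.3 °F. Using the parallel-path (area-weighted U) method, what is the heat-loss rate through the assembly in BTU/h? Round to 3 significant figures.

1660 BTU/h

U_eff = 0.81/17 + 0.19/9.24 = 0.04765 + 0.02056 = 0.06821
R_eff = 1/U_eff = 14.66 ft²·°F·h/BTU
Q = 300 × (67.8 − (-13.3)) / 14.66 = 1660 BTU/h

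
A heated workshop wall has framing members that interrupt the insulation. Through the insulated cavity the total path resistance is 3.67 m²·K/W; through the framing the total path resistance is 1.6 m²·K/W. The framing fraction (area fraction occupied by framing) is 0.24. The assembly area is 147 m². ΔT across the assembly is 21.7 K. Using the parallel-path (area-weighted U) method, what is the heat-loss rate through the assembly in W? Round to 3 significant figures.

U_eff = 0.76/3.67 + 0.24/1.6 = 0.2071 + 0.15 = 0.3571
R_eff = 1/U_eff = 2.8 m²·K/W
Q = 147 × 21.7 / 2.8 = 1139 W

1140 W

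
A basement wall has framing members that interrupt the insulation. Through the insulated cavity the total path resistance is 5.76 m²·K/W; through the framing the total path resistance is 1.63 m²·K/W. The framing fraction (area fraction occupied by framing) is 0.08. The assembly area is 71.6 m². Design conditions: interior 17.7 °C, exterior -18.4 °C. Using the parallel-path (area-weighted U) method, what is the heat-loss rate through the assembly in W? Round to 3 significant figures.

540 W

U_eff = 0.92/5.76 + 0.08/1.63 = 0.1597 + 0.04908 = 0.2088
R_eff = 1/U_eff = 4.789 m²·K/W
Q = 71.6 × (17.7 − (-18.4)) / 4.789 = 539.7 W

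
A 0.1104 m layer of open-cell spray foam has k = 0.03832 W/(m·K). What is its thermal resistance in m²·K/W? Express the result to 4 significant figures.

2.881 m²·K/W

R = L/k = 0.1104/0.03832 = 2.881 m²·K/W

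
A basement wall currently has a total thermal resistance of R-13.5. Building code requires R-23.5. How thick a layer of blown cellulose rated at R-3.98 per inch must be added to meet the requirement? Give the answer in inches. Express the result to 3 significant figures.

2.51 in

ΔR = 23.5 − 13.5 = 10 ft²·°F·h/BTU
L = ΔR / (R/in) = 10/3.98 = 2.513 in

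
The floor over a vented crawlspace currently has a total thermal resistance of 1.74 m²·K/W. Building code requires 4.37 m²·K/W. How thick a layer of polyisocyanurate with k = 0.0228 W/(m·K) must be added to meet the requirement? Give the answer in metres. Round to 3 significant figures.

0.0600 m

ΔR = 4.37 − 1.74 = 2.63 m²·K/W
L = ΔR × k = 2.63 × 0.0228 = 0.05996 m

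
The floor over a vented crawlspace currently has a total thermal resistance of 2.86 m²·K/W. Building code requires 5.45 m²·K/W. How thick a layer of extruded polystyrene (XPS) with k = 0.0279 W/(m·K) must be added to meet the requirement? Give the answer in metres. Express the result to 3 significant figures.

0.0723 m

ΔR = 5.45 − 2.86 = 2.59 m²·K/W
L = ΔR × k = 2.59 × 0.0279 = 0.07226 m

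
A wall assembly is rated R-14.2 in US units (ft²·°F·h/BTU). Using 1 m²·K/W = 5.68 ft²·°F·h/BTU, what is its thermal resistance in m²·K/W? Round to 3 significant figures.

R_SI = 14.2/5.68 = 2.5

2.50 m²·K/W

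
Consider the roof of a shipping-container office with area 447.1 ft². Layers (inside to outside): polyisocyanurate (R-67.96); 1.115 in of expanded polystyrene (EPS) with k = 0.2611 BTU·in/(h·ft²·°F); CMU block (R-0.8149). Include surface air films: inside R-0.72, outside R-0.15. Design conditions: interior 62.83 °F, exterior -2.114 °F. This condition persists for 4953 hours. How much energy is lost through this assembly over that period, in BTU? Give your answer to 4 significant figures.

1946000 BTU

1.115/0.2611 = 4.2704
R_total = 0.72 + 67.96 + 4.2704 + 0.8149 + 0.15 = 73.915 ft²·°F·h/BTU
Q = 447.1 × (62.83 − (-2.114)) / 73.915 = 392.83 BTU/h
E = 392.83 × 4953 = 1945700 BTU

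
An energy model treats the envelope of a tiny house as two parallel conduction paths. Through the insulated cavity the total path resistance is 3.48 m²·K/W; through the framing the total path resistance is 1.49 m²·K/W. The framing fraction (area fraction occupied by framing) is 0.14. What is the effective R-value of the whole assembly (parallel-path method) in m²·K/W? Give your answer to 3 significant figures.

U_eff = 0.86/3.48 + 0.14/1.49 = 0.2471 + 0.09396 = 0.3411
R_eff = 1/U_eff = 2.932 m²·K/W

2.93 m²·K/W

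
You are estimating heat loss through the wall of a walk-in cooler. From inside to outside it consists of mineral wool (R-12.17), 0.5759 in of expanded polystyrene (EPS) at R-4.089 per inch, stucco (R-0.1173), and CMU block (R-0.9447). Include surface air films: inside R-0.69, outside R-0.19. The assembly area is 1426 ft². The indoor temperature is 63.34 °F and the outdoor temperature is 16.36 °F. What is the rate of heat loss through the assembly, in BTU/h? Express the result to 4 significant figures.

0.5759 × 4.089 = 2.3549
R_total = 0.69 + 12.17 + 2.3549 + 0.1173 + 0.9447 + 0.19 = 16.467 ft²·°F·h/BTU
Q = A·ΔT/R = 1426 × (63.34 − 16.36) / 16.467 = 4068.4 BTU/h

4068 BTU/h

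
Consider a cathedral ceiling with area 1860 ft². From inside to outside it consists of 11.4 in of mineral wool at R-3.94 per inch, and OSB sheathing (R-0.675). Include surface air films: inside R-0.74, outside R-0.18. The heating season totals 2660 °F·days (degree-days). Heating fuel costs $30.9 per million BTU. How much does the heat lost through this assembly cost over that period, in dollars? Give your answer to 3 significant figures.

11.4 × 3.94 = 44.92
R_total = 0.74 + 44.92 + 0.675 + 0.18 = 46.51 ft²·°F·h/BTU
E = A × HDD × 24 / R = 1860 × 2660 × 24 / 46.51 = 2553000 BTU
Cost = 2553000/10⁶ × 30.9 = $78.89

78.9 dollars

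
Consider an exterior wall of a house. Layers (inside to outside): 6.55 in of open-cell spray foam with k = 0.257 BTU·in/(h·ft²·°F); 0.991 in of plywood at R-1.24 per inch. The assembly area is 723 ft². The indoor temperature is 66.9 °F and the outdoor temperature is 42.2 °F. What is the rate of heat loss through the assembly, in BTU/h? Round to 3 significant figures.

6.55/0.257 = 25.49
0.991 × 1.24 = 1.229
R_total = 25.49 + 1.229 = 26.72 ft²·°F·h/BTU
Q = A·ΔT/R = 723 × (66.9 − 42.2) / 26.72 = 668.5 BTU/h

668 BTU/h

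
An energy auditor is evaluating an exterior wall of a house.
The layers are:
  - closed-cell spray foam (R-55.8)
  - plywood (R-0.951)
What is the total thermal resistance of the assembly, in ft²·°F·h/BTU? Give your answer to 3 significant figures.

R_total = 55.8 + 0.951 = 56.75 ft²·°F·h/BTU

56.8 ft²·°F·h/BTU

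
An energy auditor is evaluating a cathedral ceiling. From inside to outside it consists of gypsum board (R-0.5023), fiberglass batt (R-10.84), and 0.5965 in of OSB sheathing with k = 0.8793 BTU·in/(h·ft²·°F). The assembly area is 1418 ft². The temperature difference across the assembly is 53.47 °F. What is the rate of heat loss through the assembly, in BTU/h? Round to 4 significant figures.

0.5965/0.8793 = 0.67838
R_total = 0.5023 + 10.84 + 0.67838 = 12.021 ft²·°F·h/BTU
Q = A·ΔT/R = 1418 × 53.47 / 12.021 = 6307.5 BTU/h

6308 BTU/h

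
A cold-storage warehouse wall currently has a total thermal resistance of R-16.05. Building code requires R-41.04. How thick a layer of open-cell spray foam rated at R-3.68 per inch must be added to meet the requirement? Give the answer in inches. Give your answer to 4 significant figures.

6.791 in

ΔR = 41.04 − 16.05 = 24.99 ft²·°F·h/BTU
L = ΔR / (R/in) = 24.99/3.68 = 6.7908 in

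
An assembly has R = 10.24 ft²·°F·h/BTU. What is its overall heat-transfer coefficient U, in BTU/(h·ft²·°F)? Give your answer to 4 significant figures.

0.09766 BTU/(h·ft²·°F)

U = 1/R = 1/10.24 = 0.097656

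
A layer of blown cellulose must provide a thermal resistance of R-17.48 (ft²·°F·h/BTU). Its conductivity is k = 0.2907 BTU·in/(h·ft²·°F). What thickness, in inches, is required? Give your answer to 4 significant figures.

5.081 in

L = R × k = 17.48 × 0.2907 = 5.0814 in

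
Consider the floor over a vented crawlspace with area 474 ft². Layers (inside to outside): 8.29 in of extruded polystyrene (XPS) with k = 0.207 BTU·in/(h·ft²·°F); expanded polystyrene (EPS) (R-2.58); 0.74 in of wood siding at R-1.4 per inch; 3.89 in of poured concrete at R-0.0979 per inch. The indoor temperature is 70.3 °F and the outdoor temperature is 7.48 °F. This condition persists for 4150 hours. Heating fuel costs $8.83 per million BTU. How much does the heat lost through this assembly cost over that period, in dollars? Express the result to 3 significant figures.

8.29/0.207 = 40.05
0.74 × 1.4 = 1.036
3.89 × 0.0979 = 0.3808
R_total = 40.05 + 2.58 + 1.036 + 0.3808 = 44.05 ft²·°F·h/BTU
Q = 474 × (70.3 − 7.48) / 44.05 = 676 BTU/h
E = 676 × 4150 = 2806000 BTU
Cost = 2806000/10⁶ × 8.83 = $24.77

24.8 dollars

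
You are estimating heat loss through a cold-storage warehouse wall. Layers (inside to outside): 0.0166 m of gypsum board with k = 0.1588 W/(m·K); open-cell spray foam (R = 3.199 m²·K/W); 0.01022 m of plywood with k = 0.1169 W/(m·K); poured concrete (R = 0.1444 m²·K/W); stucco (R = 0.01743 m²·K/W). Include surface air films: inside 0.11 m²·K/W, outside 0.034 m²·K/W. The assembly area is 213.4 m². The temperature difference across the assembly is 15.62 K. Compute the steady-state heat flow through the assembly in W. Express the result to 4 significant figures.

901.7 W

0.0166/0.1588 = 0.10453
0.01022/0.1169 = 0.087425
R_total = 0.11 + 0.10453 + 3.199 + 0.087425 + 0.1444 + 0.01743 + 0.034 = 3.6968 m²·K/W
Q = A·ΔT/R = 213.4 × 15.62 / 3.6968 = 901.68 W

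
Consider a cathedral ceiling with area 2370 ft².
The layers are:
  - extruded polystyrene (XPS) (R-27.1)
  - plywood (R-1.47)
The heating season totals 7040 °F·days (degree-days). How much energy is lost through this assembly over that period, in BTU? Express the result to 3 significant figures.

14000000 BTU

R_total = 27.1 + 1.47 = 28.57 ft²·°F·h/BTU
E = A × HDD × 24 / R = 2370 × 7040 × 24 / 28.57 = 14020000 BTU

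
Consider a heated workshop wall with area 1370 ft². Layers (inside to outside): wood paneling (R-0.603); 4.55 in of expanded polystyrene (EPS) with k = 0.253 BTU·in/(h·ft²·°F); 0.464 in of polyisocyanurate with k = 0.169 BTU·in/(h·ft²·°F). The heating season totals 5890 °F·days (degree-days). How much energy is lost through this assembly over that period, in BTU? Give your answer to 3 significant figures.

4.55/0.253 = 17.98
0.464/0.169 = 2.746
R_total = 0.603 + 17.98 + 2.746 = 21.33 ft²·°F·h/BTU
E = A × HDD × 24 / R = 1370 × 5890 × 24 / 21.33 = 9078000 BTU

9080000 BTU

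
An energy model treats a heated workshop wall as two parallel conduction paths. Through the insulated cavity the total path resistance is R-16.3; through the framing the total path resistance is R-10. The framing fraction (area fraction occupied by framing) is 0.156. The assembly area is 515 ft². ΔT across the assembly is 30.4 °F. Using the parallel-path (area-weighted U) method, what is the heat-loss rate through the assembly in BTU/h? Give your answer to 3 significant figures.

1050 BTU/h

U_eff = 0.844/16.3 + 0.156/10 = 0.05178 + 0.0156 = 0.06738
R_eff = 1/U_eff = 14.84 ft²·°F·h/BTU
Q = 515 × 30.4 / 14.84 = 1055 BTU/h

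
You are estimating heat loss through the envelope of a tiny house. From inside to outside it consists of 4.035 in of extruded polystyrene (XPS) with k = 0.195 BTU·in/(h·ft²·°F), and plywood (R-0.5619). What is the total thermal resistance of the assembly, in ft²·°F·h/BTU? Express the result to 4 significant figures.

4.035/0.195 = 20.692
R_total = 20.692 + 0.5619 = 21.254 ft²·°F·h/BTU

21.25 ft²·°F·h/BTU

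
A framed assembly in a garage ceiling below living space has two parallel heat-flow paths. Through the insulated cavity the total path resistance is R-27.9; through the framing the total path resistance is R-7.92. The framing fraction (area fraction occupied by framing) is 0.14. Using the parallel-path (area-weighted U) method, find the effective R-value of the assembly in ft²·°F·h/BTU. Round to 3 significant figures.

U_eff = 0.86/27.9 + 0.14/7.92 = 0.03082 + 0.01768 = 0.0485
R_eff = 1/U_eff = 20.62 ft²·°F·h/BTU

20.6 ft²·°F·h/BTU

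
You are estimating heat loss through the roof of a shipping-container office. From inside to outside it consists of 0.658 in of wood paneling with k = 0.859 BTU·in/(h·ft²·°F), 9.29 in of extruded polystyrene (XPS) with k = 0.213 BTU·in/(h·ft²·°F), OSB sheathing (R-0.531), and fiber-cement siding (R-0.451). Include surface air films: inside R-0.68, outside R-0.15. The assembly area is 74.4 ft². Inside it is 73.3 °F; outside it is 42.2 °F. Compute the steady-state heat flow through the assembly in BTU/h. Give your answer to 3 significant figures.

50.1 BTU/h

0.658/0.859 = 0.766
9.29/0.213 = 43.62
R_total = 0.68 + 0.766 + 43.62 + 0.531 + 0.451 + 0.15 = 46.19 ft²·°F·h/BTU
Q = A·ΔT/R = 74.4 × (73.3 − 42.2) / 46.19 = 50.09 BTU/h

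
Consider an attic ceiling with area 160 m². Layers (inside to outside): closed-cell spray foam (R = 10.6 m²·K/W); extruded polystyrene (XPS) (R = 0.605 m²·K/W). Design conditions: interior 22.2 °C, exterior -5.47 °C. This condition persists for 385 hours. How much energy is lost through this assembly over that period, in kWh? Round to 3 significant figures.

R_total = 10.6 + 0.605 = 11.21 m²·K/W
Q = 160 × (22.2 − (-5.47)) / 11.21 = 395.1 W
E = 395.1 W × 385 h / 1000 = 152.1 kWh

152 kWh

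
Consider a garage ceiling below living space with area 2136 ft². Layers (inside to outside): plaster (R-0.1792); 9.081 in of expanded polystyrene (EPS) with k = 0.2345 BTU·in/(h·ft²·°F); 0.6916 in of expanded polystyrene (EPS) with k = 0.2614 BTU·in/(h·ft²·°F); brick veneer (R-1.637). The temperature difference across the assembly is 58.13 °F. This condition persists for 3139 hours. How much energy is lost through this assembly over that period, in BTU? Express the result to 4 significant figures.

9025000 BTU

9.081/0.2345 = 38.725
0.6916/0.2614 = 2.6458
R_total = 0.1792 + 38.725 + 2.6458 + 1.637 = 43.187 ft²·°F·h/BTU
Q = 2136 × 58.13 / 43.187 = 2875.1 BTU/h
E = 2875.1 × 3139 = 9024900 BTU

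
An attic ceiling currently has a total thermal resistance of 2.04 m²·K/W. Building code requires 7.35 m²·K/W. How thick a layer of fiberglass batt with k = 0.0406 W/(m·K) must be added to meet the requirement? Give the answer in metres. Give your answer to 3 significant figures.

0.216 m

ΔR = 7.35 − 2.04 = 5.31 m²·K/W
L = ΔR × k = 5.31 × 0.0406 = 0.2156 m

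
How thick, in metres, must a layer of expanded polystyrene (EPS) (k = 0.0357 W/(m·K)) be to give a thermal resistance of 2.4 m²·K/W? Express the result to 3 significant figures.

0.0857 m

L = R·k = 2.4 × 0.0357 = 0.08568 m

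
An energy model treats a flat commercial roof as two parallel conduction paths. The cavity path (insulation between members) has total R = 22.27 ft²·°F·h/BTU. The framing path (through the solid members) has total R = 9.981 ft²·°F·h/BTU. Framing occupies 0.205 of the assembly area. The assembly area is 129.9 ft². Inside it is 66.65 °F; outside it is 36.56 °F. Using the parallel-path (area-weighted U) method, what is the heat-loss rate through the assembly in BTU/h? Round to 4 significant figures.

U_eff = 0.795/22.27 + 0.205/9.981 = 0.035698 + 0.020539 = 0.056237
R_eff = 1/U_eff = 17.782 ft²·°F·h/BTU
Q = 129.9 × (66.65 − 36.56) / 17.782 = 219.81 BTU/h

219.8 BTU/h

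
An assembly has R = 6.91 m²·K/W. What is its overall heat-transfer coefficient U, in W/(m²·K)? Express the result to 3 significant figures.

0.145 W/(m²·K)

U = 1/R = 1/6.91 = 0.1447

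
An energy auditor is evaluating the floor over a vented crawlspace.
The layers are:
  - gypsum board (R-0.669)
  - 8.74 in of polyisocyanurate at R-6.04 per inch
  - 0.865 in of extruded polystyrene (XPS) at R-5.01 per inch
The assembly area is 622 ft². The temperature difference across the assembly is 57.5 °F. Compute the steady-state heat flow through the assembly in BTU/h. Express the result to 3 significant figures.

619 BTU/h

8.74 × 6.04 = 52.79
0.865 × 5.01 = 4.334
R_total = 0.669 + 52.79 + 4.334 = 57.79 ft²·°F·h/BTU
Q = A·ΔT/R = 622 × 57.5 / 57.79 = 618.9 BTU/h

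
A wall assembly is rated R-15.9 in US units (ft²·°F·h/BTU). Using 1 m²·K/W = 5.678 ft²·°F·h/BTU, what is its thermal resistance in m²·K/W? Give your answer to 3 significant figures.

R_SI = 15.9/5.678 = 2.8

2.80 m²·K/W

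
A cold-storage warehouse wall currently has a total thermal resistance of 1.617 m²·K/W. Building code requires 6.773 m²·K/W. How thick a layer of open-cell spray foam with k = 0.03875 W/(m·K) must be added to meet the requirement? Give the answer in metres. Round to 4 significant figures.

ΔR = 6.773 − 1.617 = 5.156 m²·K/W
L = ΔR × k = 5.156 × 0.03875 = 0.1998 m

0.1998 m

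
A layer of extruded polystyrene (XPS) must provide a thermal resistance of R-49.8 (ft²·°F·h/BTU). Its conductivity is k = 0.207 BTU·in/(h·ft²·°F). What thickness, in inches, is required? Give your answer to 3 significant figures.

10.3 in

L = R × k = 49.8 × 0.207 = 10.31 in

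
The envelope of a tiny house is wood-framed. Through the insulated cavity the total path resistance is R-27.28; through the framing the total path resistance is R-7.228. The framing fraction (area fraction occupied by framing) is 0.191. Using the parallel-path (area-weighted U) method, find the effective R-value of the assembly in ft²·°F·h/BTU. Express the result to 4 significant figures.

U_eff = 0.809/27.28 + 0.191/7.228 = 0.029655 + 0.026425 = 0.05608
R_eff = 1/U_eff = 17.832 ft²·°F·h/BTU

17.83 ft²·°F·h/BTU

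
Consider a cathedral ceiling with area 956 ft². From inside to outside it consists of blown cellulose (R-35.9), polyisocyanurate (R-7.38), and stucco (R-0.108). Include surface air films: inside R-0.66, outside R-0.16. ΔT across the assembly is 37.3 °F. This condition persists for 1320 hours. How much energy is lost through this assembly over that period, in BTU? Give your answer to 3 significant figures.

1060000 BTU

R_total = 0.66 + 35.9 + 7.38 + 0.108 + 0.16 = 44.21 ft²·°F·h/BTU
Q = 956 × 37.3 / 44.21 = 806.6 BTU/h
E = 806.6 × 1320 = 1065000 BTU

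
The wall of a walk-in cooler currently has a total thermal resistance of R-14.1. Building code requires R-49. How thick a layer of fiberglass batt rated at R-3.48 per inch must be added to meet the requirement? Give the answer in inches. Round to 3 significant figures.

ΔR = 49 − 14.1 = 34.9 ft²·°F·h/BTU
L = ΔR / (R/in) = 34.9/3.48 = 10.03 in

10.0 in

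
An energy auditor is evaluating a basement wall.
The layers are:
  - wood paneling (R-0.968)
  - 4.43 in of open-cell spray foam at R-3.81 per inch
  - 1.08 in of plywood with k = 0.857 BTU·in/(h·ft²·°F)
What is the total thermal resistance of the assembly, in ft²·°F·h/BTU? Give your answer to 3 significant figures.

19.1 ft²·°F·h/BTU

4.43 × 3.81 = 16.88
1.08/0.857 = 1.26
R_total = 0.968 + 16.88 + 1.26 = 19.11 ft²·°F·h/BTU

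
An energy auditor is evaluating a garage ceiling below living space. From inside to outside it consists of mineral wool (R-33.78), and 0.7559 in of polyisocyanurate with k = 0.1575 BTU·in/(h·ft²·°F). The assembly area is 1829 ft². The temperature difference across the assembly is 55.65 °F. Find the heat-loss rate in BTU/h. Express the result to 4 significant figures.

0.7559/0.1575 = 4.7994
R_total = 33.78 + 4.7994 = 38.579 ft²·°F·h/BTU
Q = A·ΔT/R = 1829 × 55.65 / 38.579 = 2638.3 BTU/h

2638 BTU/h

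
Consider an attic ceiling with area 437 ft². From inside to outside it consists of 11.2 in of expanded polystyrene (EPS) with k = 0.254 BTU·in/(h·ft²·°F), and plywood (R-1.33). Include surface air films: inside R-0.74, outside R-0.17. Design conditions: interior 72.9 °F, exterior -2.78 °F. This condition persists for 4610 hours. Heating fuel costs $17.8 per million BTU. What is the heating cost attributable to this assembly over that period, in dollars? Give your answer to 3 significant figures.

11.2/0.254 = 44.09
R_total = 0.74 + 44.09 + 1.33 + 0.17 = 46.33 ft²·°F·h/BTU
Q = 437 × (72.9 − (-2.78)) / 46.33 = 713.8 BTU/h
E = 713.8 × 4610 = 3290000 BTU
Cost = 3290000/10⁶ × 17.8 = $58.57

58.6 dollars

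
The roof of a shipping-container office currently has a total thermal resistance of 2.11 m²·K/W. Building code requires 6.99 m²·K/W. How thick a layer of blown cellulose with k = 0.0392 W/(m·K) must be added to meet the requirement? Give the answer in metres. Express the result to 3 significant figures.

0.191 m

ΔR = 6.99 − 2.11 = 4.88 m²·K/W
L = ΔR × k = 4.88 × 0.0392 = 0.1913 m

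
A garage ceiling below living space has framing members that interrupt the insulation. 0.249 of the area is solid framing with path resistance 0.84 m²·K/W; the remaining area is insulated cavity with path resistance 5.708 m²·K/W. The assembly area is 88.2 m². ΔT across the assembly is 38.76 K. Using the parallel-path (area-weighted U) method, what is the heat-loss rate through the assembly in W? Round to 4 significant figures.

1463 W

U_eff = 0.751/5.708 + 0.249/0.84 = 0.13157 + 0.29643 = 0.428
R_eff = 1/U_eff = 2.3365 m²·K/W
Q = 88.2 × 38.76 / 2.3365 = 1463.2 W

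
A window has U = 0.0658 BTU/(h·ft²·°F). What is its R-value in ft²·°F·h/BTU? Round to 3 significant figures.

15.2 ft²·°F·h/BTU

R = 1/U = 1/0.0658 = 15.2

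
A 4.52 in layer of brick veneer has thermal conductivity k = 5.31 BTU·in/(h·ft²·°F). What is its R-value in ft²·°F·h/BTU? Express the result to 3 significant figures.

0.851 ft²·°F·h/BTU

R = L/k = 4.52/5.31 = 0.8512 ft²·°F·h/BTU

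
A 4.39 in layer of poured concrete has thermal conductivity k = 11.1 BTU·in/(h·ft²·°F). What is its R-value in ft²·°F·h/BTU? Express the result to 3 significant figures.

R = L/k = 4.39/11.1 = 0.3955 ft²·°F·h/BTU

0.395 ft²·°F·h/BTU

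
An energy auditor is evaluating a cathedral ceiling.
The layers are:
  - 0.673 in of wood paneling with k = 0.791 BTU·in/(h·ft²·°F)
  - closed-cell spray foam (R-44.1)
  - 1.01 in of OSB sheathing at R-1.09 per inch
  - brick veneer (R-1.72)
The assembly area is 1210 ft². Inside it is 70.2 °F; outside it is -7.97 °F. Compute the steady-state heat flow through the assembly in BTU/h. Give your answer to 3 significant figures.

0.673/0.791 = 0.8508
1.01 × 1.09 = 1.101
R_total = 0.8508 + 44.1 + 1.101 + 1.72 = 47.77 ft²·°F·h/BTU
Q = A·ΔT/R = 1210 × (70.2 − (-7.97)) / 47.77 = 1980 BTU/h

1980 BTU/h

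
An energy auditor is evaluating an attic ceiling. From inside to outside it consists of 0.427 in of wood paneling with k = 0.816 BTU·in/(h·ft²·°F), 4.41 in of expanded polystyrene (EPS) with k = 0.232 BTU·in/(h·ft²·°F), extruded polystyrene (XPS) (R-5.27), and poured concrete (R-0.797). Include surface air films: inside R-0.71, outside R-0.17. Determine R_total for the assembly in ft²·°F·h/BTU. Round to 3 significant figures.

26.5 ft²·°F·h/BTU

0.427/0.816 = 0.5233
4.41/0.232 = 19.01
R_total = 0.71 + 0.5233 + 19.01 + 5.27 + 0.797 + 0.17 = 26.48 ft²·°F·h/BTU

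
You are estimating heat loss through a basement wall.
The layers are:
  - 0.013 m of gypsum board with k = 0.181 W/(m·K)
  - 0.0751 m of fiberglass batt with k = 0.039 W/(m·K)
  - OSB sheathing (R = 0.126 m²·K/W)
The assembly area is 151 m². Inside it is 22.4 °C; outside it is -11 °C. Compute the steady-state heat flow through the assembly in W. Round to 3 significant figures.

2380 W

0.013/0.181 = 0.07182
0.0751/0.039 = 1.926
R_total = 0.07182 + 1.926 + 0.126 = 2.123 m²·K/W
Q = A·ΔT/R = 151 × (22.4 − (-11)) / 2.123 = 2375 W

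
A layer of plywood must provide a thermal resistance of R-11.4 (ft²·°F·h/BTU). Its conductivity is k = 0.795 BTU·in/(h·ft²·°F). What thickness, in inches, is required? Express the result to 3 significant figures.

9.06 in

L = R × k = 11.4 × 0.795 = 9.063 in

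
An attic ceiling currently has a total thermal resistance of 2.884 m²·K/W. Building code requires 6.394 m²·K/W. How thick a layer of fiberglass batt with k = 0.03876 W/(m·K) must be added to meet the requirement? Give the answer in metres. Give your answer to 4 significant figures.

ΔR = 6.394 − 2.884 = 3.51 m²·K/W
L = ΔR × k = 3.51 × 0.03876 = 0.13605 m

0.1360 m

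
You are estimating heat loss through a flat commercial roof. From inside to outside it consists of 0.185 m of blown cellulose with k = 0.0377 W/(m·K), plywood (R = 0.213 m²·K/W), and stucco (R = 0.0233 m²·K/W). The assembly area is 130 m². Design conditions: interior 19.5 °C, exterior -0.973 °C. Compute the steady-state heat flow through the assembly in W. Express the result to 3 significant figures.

0.185/0.0377 = 4.907
R_total = 4.907 + 0.213 + 0.0233 = 5.143 m²·K/W
Q = A·ΔT/R = 130 × (19.5 − (-0.973)) / 5.143 = 517.5 W

517 W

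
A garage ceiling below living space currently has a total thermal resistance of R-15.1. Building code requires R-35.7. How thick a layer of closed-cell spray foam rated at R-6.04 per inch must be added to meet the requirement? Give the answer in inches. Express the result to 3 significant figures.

ΔR = 35.7 − 15.1 = 20.6 ft²·°F·h/BTU
L = ΔR / (R/in) = 20.6/6.04 = 3.411 in

3.41 in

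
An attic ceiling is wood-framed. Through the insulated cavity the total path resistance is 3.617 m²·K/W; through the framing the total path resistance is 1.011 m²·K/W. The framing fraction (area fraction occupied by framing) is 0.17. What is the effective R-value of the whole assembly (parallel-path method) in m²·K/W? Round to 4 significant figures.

2.515 m²·K/W

U_eff = 0.83/3.617 + 0.17/1.011 = 0.22947 + 0.16815 = 0.39762
R_eff = 1/U_eff = 2.5149 m²·K/W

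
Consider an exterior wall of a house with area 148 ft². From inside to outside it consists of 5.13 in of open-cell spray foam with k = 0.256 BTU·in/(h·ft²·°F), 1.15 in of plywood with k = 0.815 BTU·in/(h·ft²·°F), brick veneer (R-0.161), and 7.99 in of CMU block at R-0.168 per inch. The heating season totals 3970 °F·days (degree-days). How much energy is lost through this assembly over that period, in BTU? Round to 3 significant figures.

5.13/0.256 = 20.04
1.15/0.815 = 1.411
7.99 × 0.168 = 1.342
R_total = 20.04 + 1.411 + 0.161 + 1.342 = 22.95 ft²·°F·h/BTU
E = A × HDD × 24 / R = 148 × 3970 × 24 / 22.95 = 614400 BTU

614000 BTU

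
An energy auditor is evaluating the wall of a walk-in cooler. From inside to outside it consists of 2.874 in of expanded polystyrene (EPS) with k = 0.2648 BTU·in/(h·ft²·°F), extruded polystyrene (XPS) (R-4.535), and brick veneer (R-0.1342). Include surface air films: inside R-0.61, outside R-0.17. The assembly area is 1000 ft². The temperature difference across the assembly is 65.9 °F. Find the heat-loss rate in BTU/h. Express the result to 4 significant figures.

2.874/0.2648 = 10.853
R_total = 0.61 + 10.853 + 4.535 + 0.1342 + 0.17 = 16.303 ft²·°F·h/BTU
Q = A·ΔT/R = 1000 × 65.9 / 16.303 = 4042.3 BTU/h

4042 BTU/h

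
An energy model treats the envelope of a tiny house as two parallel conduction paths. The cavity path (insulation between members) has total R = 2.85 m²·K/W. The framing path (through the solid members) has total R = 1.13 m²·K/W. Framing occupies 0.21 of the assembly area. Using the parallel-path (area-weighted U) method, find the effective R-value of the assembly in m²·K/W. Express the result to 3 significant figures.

2.16 m²·K/W

U_eff = 0.79/2.85 + 0.21/1.13 = 0.2772 + 0.1858 = 0.463
R_eff = 1/U_eff = 2.16 m²·K/W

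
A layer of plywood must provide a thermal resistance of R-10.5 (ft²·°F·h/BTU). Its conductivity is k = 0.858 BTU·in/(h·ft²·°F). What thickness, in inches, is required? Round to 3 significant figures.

L = R × k = 10.5 × 0.858 = 9.009 in

9.01 in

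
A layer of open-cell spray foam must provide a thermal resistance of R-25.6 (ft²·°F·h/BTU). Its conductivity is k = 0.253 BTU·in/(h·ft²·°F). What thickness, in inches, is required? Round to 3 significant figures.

6.48 in

L = R × k = 25.6 × 0.253 = 6.477 in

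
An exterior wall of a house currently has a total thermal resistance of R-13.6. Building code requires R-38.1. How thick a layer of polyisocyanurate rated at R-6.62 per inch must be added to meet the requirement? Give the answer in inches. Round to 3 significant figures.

ΔR = 38.1 − 13.6 = 24.5 ft²·°F·h/BTU
L = ΔR / (R/in) = 24.5/6.62 = 3.701 in

3.70 in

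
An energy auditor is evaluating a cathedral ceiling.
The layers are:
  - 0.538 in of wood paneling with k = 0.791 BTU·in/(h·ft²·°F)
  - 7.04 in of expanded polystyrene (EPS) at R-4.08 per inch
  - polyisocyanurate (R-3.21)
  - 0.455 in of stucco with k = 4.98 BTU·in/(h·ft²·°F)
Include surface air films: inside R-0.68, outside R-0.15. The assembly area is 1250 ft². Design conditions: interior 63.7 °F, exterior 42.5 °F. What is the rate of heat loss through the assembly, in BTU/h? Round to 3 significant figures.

790 BTU/h

0.538/0.791 = 0.6802
7.04 × 4.08 = 28.72
0.455/4.98 = 0.09137
R_total = 0.68 + 0.6802 + 28.72 + 3.21 + 0.09137 + 0.15 = 33.53 ft²·°F·h/BTU
Q = A·ΔT/R = 1250 × (63.7 − 42.5) / 33.53 = 790.2 BTU/h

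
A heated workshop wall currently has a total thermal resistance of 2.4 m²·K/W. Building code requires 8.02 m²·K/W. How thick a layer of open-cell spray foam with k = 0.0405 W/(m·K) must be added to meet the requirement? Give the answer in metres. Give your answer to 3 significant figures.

0.228 m

ΔR = 8.02 − 2.4 = 5.62 m²·K/W
L = ΔR × k = 5.62 × 0.0405 = 0.2276 m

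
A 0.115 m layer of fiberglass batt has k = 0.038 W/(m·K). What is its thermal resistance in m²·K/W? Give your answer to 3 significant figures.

R = L/k = 0.115/0.038 = 3.026 m²·K/W

3.03 m²·K/W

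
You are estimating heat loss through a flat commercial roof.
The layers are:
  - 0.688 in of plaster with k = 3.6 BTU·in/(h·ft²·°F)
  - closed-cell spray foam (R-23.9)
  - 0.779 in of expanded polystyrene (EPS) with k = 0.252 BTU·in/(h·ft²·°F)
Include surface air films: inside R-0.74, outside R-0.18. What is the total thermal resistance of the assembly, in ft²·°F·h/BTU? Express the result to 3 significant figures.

28.1 ft²·°F·h/BTU

0.688/3.6 = 0.1911
0.779/0.252 = 3.091
R_total = 0.74 + 0.1911 + 23.9 + 3.091 + 0.18 = 28.1 ft²·°F·h/BTU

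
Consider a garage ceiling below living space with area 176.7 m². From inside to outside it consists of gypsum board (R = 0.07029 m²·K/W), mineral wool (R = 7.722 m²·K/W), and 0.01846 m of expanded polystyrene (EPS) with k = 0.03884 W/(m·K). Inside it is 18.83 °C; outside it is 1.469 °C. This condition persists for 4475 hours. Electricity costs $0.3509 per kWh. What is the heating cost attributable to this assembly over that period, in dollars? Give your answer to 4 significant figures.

582.7 dollars

0.01846/0.03884 = 0.47528
R_total = 0.07029 + 7.722 + 0.47528 = 8.2676 m²·K/W
Q = 176.7 × (18.83 − 1.469) / 8.2676 = 371.05 W
E = 371.05 W × 4475 h / 1000 = 1660.5 kWh
Cost = 1660.5 × 0.3509 = $582.65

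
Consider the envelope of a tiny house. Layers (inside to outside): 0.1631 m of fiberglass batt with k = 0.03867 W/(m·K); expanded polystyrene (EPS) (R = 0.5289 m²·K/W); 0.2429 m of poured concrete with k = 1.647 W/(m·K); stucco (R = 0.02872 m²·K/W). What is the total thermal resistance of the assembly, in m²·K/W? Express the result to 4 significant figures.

4.923 m²·K/W

0.1631/0.03867 = 4.2177
0.2429/1.647 = 0.14748
R_total = 4.2177 + 0.5289 + 0.14748 + 0.02872 = 4.9228 m²·K/W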